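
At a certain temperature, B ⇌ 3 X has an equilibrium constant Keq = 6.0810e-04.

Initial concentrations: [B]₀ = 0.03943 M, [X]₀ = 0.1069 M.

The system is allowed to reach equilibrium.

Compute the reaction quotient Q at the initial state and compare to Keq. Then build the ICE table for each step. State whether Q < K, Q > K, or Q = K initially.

Q₀ = 0.03098 vs Keq = 6.0810e-04 ⇒ Q>K, reverse
Step 1:
                  B         X
  I         0.03943    0.1069
  C         0.02435  -0.07305
  E         0.06378   0.03385
  solve Keq expr → x = -0.02435; check Q = 6.0810e-04

Q₀ = 0.03098; Q > K (proceeds reverse)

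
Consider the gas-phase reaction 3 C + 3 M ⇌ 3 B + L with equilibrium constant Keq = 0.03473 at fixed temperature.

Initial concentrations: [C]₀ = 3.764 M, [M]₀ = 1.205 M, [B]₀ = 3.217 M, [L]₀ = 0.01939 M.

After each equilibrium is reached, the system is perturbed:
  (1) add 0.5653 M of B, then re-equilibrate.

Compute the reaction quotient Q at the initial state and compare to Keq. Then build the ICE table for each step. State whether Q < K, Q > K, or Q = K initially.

Q₀ = 0.006919; Q < K (proceeds forward)

Q₀ = 0.006919 vs Keq = 0.03473 ⇒ Q<K, forward
Step 1:
                   C          M          B          L
  init         3.764      1.205      3.217    0.01939
  Δ          -0.1173    -0.1173     0.1173    0.03909
  eq           3.647      1.088      3.334    0.05848
  solve Keq expr → x = 0.03909; check Q = 0.03473
Then add 0.5653 M of B.
Step 2:
                   C          M          B          L
  init         3.647      1.088        3.9    0.05848
  Δ          0.04333    0.04333   -0.04333   -0.01444
  eq            3.69      1.131      3.856    0.04403
  solve Keq expr → x = -0.01444; check Q = 0.03473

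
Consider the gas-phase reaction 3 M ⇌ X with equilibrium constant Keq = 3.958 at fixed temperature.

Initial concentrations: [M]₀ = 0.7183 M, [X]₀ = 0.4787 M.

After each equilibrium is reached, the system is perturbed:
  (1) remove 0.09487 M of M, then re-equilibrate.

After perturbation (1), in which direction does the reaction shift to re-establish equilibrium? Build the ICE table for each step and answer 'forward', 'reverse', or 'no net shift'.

Direction: reverse

Q₀ = 1.292 vs Keq = 3.958 ⇒ Q<K, forward
Step 1:
                   M          X
  init        0.7183     0.4787
  Δ          -0.2016    0.06721
  eq          0.5167     0.5459
  solve Keq expr → x = 0.06721; check Q = 3.958
Then remove 0.09487 M of M.
Step 2:
                   M          X
  init        0.4218     0.5459
  Δ           0.0857   -0.02857
  eq          0.5075     0.5173
  solve Keq expr → x = -0.02857; check Q = 3.958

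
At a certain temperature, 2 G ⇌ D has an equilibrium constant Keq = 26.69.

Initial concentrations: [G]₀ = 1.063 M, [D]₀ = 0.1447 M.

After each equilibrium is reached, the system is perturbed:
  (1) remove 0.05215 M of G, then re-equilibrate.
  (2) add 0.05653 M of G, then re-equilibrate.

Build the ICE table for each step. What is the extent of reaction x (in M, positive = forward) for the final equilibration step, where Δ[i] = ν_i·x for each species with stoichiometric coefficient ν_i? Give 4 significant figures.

x = 0.02659 M

Q₀ = 0.1281 vs Keq = 26.69 ⇒ Q<K, forward
Step 1:
                  G         D
  init        1.063    0.1447
  Δ         -0.9129    0.4565
  eq         0.1501    0.6012
  solve Keq expr → x = 0.4565; check Q = 26.69
Then remove 0.05215 M of G.
Step 2:
                  G         D
  init      0.09793    0.6012
  Δ         0.04906  -0.02453
  eq          0.147    0.5766
  solve Keq expr → x = -0.02453; check Q = 26.69
Then add 0.05653 M of G.
Step 3:
                  G         D
  init       0.2035    0.5766
  Δ        -0.05318   0.02659
  eq         0.1503    0.6032
  solve Keq expr → x = 0.02659; check Q = 26.69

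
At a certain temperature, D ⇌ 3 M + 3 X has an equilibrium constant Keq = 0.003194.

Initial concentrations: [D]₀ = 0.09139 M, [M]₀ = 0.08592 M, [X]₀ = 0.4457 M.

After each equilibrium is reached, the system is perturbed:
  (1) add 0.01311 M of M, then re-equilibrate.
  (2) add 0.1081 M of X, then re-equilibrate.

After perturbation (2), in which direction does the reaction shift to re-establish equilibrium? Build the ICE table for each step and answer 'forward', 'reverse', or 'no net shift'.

Q₀ = 6.1449e-04 vs Keq = 0.003194 ⇒ Q<K, forward
Step 1:
                    D           M           X
  I           0.09139     0.08592      0.4457
  C          -0.01418     0.04253     0.04253
  E           0.07721      0.1284      0.4882
  solve Keq expr → x = 0.01418; check Q = 0.003194
Then add 0.01311 M of M.
Step 2:
                    D           M           X
  I           0.07721      0.1416      0.4882
  C          0.003006   -0.009017   -0.009017
  E           0.08022      0.1325      0.4792
  solve Keq expr → x = -0.003006; check Q = 0.003194
Then add 0.1081 M of X.
Step 3:
                    D           M           X
  I           0.08022      0.1325      0.5873
  C          0.006065    -0.01819    -0.01819
  E           0.08628      0.1143      0.5691
  solve Keq expr → x = -0.006065; check Q = 0.003194

Direction: reverse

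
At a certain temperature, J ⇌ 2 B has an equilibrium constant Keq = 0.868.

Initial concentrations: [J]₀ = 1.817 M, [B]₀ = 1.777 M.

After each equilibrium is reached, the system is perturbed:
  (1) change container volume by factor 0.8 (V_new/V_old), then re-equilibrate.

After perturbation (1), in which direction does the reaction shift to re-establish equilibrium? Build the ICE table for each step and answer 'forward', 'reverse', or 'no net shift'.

Q₀ = 1.738 vs Keq = 0.868 ⇒ Q>K, reverse
Step 1:
                    J           B
  I             1.817       1.777
  C            0.2231     -0.4463
  E              2.04       1.331
  solve Keq expr → x = -0.2231; check Q = 0.868
Then change container volume by factor 0.8 (V_new/V_old).
Step 2:
                    J           B
  I              2.55       1.663
  C            0.0767     -0.1534
  E             2.627        1.51
  solve Keq expr → x = -0.0767; check Q = 0.868

Direction: reverse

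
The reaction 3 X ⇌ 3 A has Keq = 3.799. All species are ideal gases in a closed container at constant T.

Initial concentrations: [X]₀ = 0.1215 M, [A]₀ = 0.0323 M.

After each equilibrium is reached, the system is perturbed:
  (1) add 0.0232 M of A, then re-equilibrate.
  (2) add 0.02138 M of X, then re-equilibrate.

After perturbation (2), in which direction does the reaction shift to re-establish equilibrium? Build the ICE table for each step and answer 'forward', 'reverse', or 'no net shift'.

Q₀ = 0.01879 vs Keq = 3.799 ⇒ Q<K, forward
Step 1:
                    X           A
  I            0.1215      0.0323
  C          -0.06143     0.06143
  E           0.06007     0.09373
  solve Keq expr → x = 0.02048; check Q = 3.799
Then add 0.0232 M of A.
Step 2:
                    X           A
  I           0.06007      0.1169
  C          0.009061   -0.009061
  E           0.06913      0.1079
  solve Keq expr → x = -0.00302; check Q = 3.799
Then add 0.02138 M of X.
Step 3:
                    X           A
  I           0.09051      0.1079
  C          -0.01303     0.01303
  E           0.07748      0.1209
  solve Keq expr → x = 0.004343; check Q = 3.799

Direction: forward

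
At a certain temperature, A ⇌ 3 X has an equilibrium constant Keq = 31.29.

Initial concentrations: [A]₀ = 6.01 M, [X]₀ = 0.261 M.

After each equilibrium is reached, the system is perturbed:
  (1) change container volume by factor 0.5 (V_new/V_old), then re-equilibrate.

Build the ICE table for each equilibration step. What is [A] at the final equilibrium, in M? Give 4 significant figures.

Q₀ = 0.002958 vs Keq = 31.29 ⇒ Q<K, forward
Step 1:
                    A           X
  init           6.01       0.261
  Δ            -1.631       4.894
  eq            4.379       5.155
  solve Keq expr → x = 1.631; check Q = 31.29
Then change container volume by factor 0.5 (V_new/V_old).
Step 2:
                    A           X
  init          8.757       10.31
  Δ             1.179      -3.536
  eq            9.936       6.774
  solve Keq expr → x = -1.179; check Q = 31.29

[A]_eq = 9.936 M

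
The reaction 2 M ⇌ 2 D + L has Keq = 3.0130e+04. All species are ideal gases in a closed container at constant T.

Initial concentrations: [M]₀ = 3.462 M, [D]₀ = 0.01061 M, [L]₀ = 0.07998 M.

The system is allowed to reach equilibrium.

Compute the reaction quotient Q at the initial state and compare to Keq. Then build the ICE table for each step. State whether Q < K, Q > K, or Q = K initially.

Q₀ = 7.5120e-07; Q < K (proceeds forward)

Q₀ = 7.5120e-07 vs Keq = 3.0130e+04 ⇒ Q<K, forward
Step 1:
                    M           D           L
  init          3.462     0.01061     0.07998
  Δ            -3.435       3.435       1.718
  eq          0.02662       3.446       1.798
  solve Keq expr → x = 1.718; check Q = 3.0130e+04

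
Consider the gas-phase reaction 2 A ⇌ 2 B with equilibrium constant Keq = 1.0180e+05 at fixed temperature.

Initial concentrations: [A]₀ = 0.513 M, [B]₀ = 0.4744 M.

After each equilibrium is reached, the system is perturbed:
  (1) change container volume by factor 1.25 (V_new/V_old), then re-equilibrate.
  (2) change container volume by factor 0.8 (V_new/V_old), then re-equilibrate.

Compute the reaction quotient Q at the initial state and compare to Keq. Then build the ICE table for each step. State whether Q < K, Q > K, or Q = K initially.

Q₀ = 0.8552 vs Keq = 1.0180e+05 ⇒ Q<K, forward
Step 1:
                    A           B
  I             0.513      0.4744
  C           -0.5099      0.5099
  E          0.003085      0.9843
  solve Keq expr → x = 0.255; check Q = 1.0180e+05
Then change container volume by factor 1.25 (V_new/V_old).
Step 2:
                    A           B
  I          0.002468      0.7875
  C                 0           0
  E          0.002468      0.7875
  solve Keq expr → x = 0; check Q = 1.0180e+05
Then change container volume by factor 0.8 (V_new/V_old).
Step 3:
                    A           B
  I          0.003085      0.9843
  C                 0           0
  E          0.003085      0.9843
  solve Keq expr → x = 0; check Q = 1.0180e+05

Q₀ = 0.8552; Q < K (proceeds forward)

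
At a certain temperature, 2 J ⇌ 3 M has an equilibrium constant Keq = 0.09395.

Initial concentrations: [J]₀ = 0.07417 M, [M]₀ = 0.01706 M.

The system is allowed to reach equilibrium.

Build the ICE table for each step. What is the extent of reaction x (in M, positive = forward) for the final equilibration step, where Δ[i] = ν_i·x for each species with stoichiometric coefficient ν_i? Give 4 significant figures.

x = 0.01388 M

Q₀ = 9.0257e-04 vs Keq = 0.09395 ⇒ Q<K, forward
Step 1:
                   J          M
  I          0.07417    0.01706
  C         -0.02776    0.04165
  E          0.04641    0.05871
  solve Keq expr → x = 0.01388; check Q = 0.09395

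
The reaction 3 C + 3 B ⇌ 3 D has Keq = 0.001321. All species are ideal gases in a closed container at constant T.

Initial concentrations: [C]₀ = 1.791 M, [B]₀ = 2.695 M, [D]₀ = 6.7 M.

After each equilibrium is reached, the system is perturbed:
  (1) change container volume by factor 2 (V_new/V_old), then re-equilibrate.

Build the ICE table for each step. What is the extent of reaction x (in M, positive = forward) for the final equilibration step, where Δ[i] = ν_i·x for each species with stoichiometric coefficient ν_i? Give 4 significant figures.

x = -0.1689 M

Q₀ = 2.675 vs Keq = 0.001321 ⇒ Q>K, reverse
Step 1:
                    C           B           D
  I             1.791       2.695         6.7
  C             3.323       3.323      -3.323
  E             5.114       6.018       3.377
  solve Keq expr → x = -1.108; check Q = 0.001321
Then change container volume by factor 2 (V_new/V_old).
Step 2:
                    C           B           D
  I             2.557       3.009       1.688
  C            0.5066      0.5066     -0.5066
  E             3.064       3.516       1.182
  solve Keq expr → x = -0.1689; check Q = 0.001321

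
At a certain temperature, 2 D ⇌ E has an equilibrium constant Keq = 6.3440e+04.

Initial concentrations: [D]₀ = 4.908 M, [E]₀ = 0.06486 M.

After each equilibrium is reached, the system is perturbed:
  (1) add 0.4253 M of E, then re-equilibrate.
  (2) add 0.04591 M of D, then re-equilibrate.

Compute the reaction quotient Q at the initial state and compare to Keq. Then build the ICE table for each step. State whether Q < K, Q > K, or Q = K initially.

Q₀ = 0.002693 vs Keq = 6.3440e+04 ⇒ Q<K, forward
Step 1:
                  D         E
  I           4.908   0.06486
  C          -4.902     2.451
  E        0.006297     2.516
  solve Keq expr → x = 2.451; check Q = 6.3440e+04
Then add 0.4253 M of E.
Step 2:
                  D         E
  I        0.006297     2.941
  C       5.1123e-04 -2.5561e-04
  E        0.006808     2.941
  solve Keq expr → x = -2.5561e-04; check Q = 6.3440e+04
Then add 0.04591 M of D.
Step 3:
                  D         E
  I         0.05272     2.941
  C        -0.04588   0.02294
  E        0.006835     2.964
  solve Keq expr → x = 0.02294; check Q = 6.3440e+04

Q₀ = 0.002693; Q < K (proceeds forward)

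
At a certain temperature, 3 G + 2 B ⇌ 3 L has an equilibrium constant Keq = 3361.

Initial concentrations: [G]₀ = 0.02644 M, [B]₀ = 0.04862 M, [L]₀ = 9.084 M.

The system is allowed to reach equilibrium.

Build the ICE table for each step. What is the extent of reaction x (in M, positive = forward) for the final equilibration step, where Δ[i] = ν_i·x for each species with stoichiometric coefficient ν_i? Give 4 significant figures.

Q₀ = 1.7156e+10 vs Keq = 3361 ⇒ Q>K, reverse
Step 1:
                    G           B           L
  Initial     0.02644     0.04862       9.084
  Change       0.7807      0.5205     -0.7807
  Equil        0.8072      0.5691       8.303
  solve Keq expr → x = -0.2602; check Q = 3361

x = -0.2602 M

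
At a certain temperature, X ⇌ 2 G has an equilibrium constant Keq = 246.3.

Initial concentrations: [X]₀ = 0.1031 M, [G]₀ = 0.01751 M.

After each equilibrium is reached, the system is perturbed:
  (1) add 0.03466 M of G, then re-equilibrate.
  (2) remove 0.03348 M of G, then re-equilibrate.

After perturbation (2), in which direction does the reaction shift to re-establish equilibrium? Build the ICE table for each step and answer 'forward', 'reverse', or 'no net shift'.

Direction: forward

Q₀ = 0.002974 vs Keq = 246.3 ⇒ Q<K, forward
Step 1:
                    X           G
  init         0.1031     0.01751
  Δ           -0.1029      0.2058
  eq       2.0246e-04      0.2233
  solve Keq expr → x = 0.1029; check Q = 246.3
Then add 0.03466 M of G.
Step 2:
                    X           G
  init     2.0246e-04       0.258
  Δ        6.7443e-05 -1.3489e-04
  eq       2.6990e-04      0.2578
  solve Keq expr → x = -6.7443e-05; check Q = 246.3
Then remove 0.03348 M of G.
Step 3:
                    X           G
  init     2.6990e-04      0.2244
  Δ       -6.5306e-05  1.3061e-04
  eq       2.0459e-04      0.2245
  solve Keq expr → x = 6.5306e-05; check Q = 246.3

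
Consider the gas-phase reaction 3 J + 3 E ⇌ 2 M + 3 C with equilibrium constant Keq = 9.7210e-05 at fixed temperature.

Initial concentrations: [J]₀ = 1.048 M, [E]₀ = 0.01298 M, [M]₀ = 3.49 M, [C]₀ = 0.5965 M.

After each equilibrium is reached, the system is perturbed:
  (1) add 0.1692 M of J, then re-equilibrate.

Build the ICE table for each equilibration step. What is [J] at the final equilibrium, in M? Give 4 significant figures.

Q₀ = 1.0270e+06 vs Keq = 9.7210e-05 ⇒ Q>K, reverse
Step 1:
                  J         E         M         C
  init        1.048   0.01298      3.49    0.5965
  Δ          0.5758    0.5758   -0.3839   -0.5758
  eq          1.624    0.5888     3.106   0.02065
  solve Keq expr → x = -0.1919; check Q = 9.7210e-05
Then add 0.1692 M of J.
Step 2:
                  J         E         M         C
  init        1.793    0.5888     3.106   0.02065
  Δ        -0.00204  -0.00204   0.00136   0.00204
  eq          1.791    0.5868     3.107   0.02269
  solve Keq expr → x = 6.8012e-04; check Q = 9.7210e-05

[J]_eq = 1.791 M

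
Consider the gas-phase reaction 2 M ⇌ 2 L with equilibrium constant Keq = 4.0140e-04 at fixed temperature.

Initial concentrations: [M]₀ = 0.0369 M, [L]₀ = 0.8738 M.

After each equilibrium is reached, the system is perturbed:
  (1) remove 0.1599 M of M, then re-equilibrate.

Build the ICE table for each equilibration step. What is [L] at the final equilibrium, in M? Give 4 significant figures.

[L]_eq = 0.01475 M

Q₀ = 560.8 vs Keq = 4.0140e-04 ⇒ Q>K, reverse
Step 1:
                  M         L
  init       0.0369    0.8738
  Δ          0.8559   -0.8559
  eq         0.8928   0.01789
  solve Keq expr → x = -0.428; check Q = 4.0140e-04
Then remove 0.1599 M of M.
Step 2:
                  M         L
  init       0.7329   0.01789
  Δ        0.003141 -0.003141
  eq         0.7361   0.01475
  solve Keq expr → x = -0.00157; check Q = 4.0140e-04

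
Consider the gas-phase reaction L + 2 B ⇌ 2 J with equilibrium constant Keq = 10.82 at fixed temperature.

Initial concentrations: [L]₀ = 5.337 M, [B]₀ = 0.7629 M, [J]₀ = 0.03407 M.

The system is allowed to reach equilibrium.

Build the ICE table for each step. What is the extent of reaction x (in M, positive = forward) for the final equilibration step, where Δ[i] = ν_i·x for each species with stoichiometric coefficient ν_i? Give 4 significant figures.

x = 0.3338 M

Q₀ = 3.7369e-04 vs Keq = 10.82 ⇒ Q<K, forward
Step 1:
                   L          B          J
  Initial      5.337     0.7629    0.03407
  Change     -0.3338    -0.6675     0.6675
  Equil        5.003    0.09536     0.7016
  solve Keq expr → x = 0.3338; check Q = 10.82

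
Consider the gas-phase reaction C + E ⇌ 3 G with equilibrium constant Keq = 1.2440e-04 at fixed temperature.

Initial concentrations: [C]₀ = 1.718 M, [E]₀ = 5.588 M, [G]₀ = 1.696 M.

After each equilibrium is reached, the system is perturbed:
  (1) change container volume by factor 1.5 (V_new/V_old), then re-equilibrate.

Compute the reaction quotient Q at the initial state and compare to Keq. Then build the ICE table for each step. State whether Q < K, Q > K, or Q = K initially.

Q₀ = 0.5082 vs Keq = 1.2440e-04 ⇒ Q>K, reverse
Step 1:
                   C          E          G
  I            1.718      5.588      1.696
  C           0.5255     0.5255     -1.577
  E            2.244      6.114     0.1195
  solve Keq expr → x = -0.5255; check Q = 1.2440e-04
Then change container volume by factor 1.5 (V_new/V_old).
Step 2:
                   C          E          G
  I            1.496      4.076    0.07966
  C        -0.003807  -0.003807    0.01142
  E            1.492      4.072    0.09109
  solve Keq expr → x = 0.003807; check Q = 1.2440e-04

Q₀ = 0.5082; Q > K (proceeds reverse)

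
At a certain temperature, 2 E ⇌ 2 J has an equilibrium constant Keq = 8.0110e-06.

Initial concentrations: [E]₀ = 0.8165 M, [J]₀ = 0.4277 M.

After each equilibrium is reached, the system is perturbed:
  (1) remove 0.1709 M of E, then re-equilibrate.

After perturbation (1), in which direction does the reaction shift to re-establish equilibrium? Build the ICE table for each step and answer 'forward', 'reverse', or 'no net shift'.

Direction: reverse

Q₀ = 0.2744 vs Keq = 8.0110e-06 ⇒ Q>K, reverse
Step 1:
                    E           J
  Initial      0.8165      0.4277
  Change       0.4242     -0.4242
  Equil         1.241    0.003512
  solve Keq expr → x = -0.2121; check Q = 8.0110e-06
Then remove 0.1709 M of E.
Step 2:
                    E           J
  Initial        1.07    0.003512
  Change   4.8235e-04 -4.8235e-04
  Equil          1.07    0.003029
  solve Keq expr → x = -2.4117e-04; check Q = 8.0110e-06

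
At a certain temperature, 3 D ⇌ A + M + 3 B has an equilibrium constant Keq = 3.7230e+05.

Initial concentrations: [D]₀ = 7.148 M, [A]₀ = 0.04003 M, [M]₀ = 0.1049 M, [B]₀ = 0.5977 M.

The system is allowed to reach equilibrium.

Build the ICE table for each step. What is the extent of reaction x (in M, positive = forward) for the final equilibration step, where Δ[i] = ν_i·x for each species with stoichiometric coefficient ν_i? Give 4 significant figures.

x = 2.32 M

Q₀ = 2.4550e-06 vs Keq = 3.7230e+05 ⇒ Q<K, forward
Step 1:
                    D           A           M           B
  init          7.148     0.04003      0.1049      0.5977
  Δ             -6.96        2.32        2.32        6.96
  eq           0.1879        2.36       2.425       7.558
  solve Keq expr → x = 2.32; check Q = 3.7230e+05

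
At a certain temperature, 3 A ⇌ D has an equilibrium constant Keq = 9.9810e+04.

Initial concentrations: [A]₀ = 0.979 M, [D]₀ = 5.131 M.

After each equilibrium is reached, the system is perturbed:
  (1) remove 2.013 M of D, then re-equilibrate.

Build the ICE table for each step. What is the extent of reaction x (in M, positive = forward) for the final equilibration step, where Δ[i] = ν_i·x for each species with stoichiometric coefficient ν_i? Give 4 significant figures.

Q₀ = 5.468 vs Keq = 9.9810e+04 ⇒ Q<K, forward
Step 1:
                  A         D
  I           0.979     5.131
  C         -0.9411    0.3137
  E         0.03793     5.445
  solve Keq expr → x = 0.3137; check Q = 9.9810e+04
Then remove 2.013 M of D.
Step 2:
                  A         D
  I         0.03793     3.432
  C       -0.005403  0.001801
  E         0.03252     3.433
  solve Keq expr → x = 0.001801; check Q = 9.9810e+04

x = 0.001801 M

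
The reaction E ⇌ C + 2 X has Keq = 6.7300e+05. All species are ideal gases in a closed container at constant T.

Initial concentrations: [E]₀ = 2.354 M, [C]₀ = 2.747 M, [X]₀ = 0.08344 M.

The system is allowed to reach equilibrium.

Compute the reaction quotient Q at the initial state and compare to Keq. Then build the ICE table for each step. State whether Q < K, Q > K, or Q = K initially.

Q₀ = 0.008125; Q < K (proceeds forward)

Q₀ = 0.008125 vs Keq = 6.7300e+05 ⇒ Q<K, forward
Step 1:
                  E         C         X
  Initial     2.354     2.747   0.08344
  Change     -2.354     2.354     4.708
  Equil   1.7398e-04     5.101     4.791
  solve Keq expr → x = 2.354; check Q = 6.7300e+05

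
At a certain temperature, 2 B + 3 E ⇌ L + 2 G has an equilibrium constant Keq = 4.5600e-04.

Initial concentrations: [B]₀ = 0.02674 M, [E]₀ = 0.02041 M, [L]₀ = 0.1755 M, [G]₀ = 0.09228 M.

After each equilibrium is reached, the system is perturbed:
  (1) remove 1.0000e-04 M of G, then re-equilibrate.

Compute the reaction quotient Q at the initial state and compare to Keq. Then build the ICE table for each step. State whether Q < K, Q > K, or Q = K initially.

Q₀ = 2.4583e+05 vs Keq = 4.5600e-04 ⇒ Q>K, reverse
Step 1:
                   B          E          L          G
  init       0.02674    0.02041     0.1755    0.09228
  Δ          0.09184     0.1378   -0.04592   -0.09184
  eq          0.1186     0.1582     0.1296 4.4247e-04
  solve Keq expr → x = -0.04592; check Q = 4.5600e-04
Then remove 1.0000e-04 M of G.
Step 2:
                   B          E          L          G
  init        0.1186     0.1582     0.1296 3.4247e-04
  Δ       -9.8925e-05 -1.4839e-04 4.9462e-05 9.8925e-05
  eq          0.1185      0.158     0.1296 4.4140e-04
  solve Keq expr → x = 4.9462e-05; check Q = 4.5600e-04

Q₀ = 2.4583e+05; Q > K (proceeds reverse)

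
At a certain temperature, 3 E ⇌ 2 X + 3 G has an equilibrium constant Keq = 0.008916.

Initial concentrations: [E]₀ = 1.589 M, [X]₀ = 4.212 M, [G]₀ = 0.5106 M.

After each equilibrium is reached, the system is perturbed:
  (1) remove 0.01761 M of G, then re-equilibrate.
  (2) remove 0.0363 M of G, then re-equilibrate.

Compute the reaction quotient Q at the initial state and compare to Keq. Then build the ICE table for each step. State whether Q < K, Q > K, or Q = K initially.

Q₀ = 0.5886 vs Keq = 0.008916 ⇒ Q>K, reverse
Step 1:
                  E         X         G
  I           1.589     4.212    0.5106
  C          0.3504   -0.2336   -0.3504
  E           1.939     3.978    0.1602
  solve Keq expr → x = -0.1168; check Q = 0.008916
Then remove 0.01761 M of G.
Step 2:
                  E         X         G
  I           1.939     3.978    0.1426
  C          -0.016   0.01067     0.016
  E           1.923     3.989    0.1586
  solve Keq expr → x = 0.005335; check Q = 0.008916
Then remove 0.0363 M of G.
Step 3:
                  E         X         G
  I           1.923     3.989    0.1223
  C        -0.03301   0.02201   0.03301
  E            1.89     4.011    0.1553
  solve Keq expr → x = 0.011; check Q = 0.008916

Q₀ = 0.5886; Q > K (proceeds reverse)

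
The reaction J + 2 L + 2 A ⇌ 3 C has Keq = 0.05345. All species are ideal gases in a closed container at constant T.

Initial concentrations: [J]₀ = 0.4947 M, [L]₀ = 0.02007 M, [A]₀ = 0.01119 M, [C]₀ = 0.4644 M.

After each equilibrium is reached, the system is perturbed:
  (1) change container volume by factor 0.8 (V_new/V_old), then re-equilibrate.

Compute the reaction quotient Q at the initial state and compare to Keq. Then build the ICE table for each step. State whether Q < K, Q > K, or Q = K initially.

Q₀ = 4.0140e+06; Q > K (proceeds reverse)

Q₀ = 4.0140e+06 vs Keq = 0.05345 ⇒ Q>K, reverse
Step 1:
                    J           L           A           C
  Initial      0.4947     0.02007     0.01119      0.4644
  Change       0.1346      0.2693      0.2693     -0.4039
  Equil        0.6293      0.2893      0.2805      0.0605
  solve Keq expr → x = -0.1346; check Q = 0.05345
Then change container volume by factor 0.8 (V_new/V_old).
Step 2:
                    J           L           A           C
  Initial      0.7867      0.3617      0.3506     0.07563
  Change    -0.003286   -0.006572   -0.006572    0.009858
  Equil        0.7834      0.3551       0.344     0.08549
  solve Keq expr → x = 0.003286; check Q = 0.05345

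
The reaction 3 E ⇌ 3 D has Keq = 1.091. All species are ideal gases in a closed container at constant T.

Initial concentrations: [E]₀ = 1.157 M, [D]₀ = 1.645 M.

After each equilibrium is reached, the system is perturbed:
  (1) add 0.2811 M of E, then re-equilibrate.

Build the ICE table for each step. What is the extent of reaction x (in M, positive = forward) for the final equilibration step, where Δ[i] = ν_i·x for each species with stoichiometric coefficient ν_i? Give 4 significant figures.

x = 0.04753 M

Q₀ = 2.874 vs Keq = 1.091 ⇒ Q>K, reverse
Step 1:
                  E         D
  Initial     1.157     1.645
  Change     0.2237   -0.2237
  Equil       1.381     1.421
  solve Keq expr → x = -0.07455; check Q = 1.091
Then add 0.2811 M of E.
Step 2:
                  E         D
  Initial     1.662     1.421
  Change    -0.1426    0.1426
  Equil       1.519     1.564
  solve Keq expr → x = 0.04753; check Q = 1.091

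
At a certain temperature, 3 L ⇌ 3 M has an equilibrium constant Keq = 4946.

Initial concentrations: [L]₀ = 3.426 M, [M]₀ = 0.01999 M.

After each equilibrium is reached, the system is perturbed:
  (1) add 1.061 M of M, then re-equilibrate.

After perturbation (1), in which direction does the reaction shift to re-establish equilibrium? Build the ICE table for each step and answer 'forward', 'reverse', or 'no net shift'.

Direction: reverse

Q₀ = 1.9864e-07 vs Keq = 4946 ⇒ Q<K, forward
Step 1:
                  L         M
  I           3.426   0.01999
  C          -3.235     3.235
  E           0.191     3.255
  solve Keq expr → x = 1.078; check Q = 4946
Then add 1.061 M of M.
Step 2:
                  L         M
  I           0.191     4.316
  C         0.05882  -0.05882
  E          0.2499     4.257
  solve Keq expr → x = -0.01961; check Q = 4946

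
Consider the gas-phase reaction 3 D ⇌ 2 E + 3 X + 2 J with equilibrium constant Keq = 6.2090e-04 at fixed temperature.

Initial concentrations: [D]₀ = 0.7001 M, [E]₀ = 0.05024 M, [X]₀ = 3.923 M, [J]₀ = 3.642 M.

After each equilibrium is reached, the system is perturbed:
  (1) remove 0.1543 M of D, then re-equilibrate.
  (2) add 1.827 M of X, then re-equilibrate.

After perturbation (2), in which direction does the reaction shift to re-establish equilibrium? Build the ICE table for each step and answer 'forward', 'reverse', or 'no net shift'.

Direction: reverse

Q₀ = 5.891 vs Keq = 6.2090e-04 ⇒ Q>K, reverse
Step 1:
                   D          E          X          J
  init        0.7001    0.05024      3.923      3.642
  Δ          0.07442   -0.04961   -0.07442   -0.04961
  eq          0.7745 6.2622e-04      3.849      3.592
  solve Keq expr → x = -0.02481; check Q = 6.2090e-04
Then remove 0.1543 M of D.
Step 2:
                   D          E          X          J
  init        0.6202 6.2622e-04      3.849      3.592
  Δ       2.6568e-04 -1.7712e-04 -2.6568e-04 -1.7712e-04
  eq          0.6205 4.4910e-04      3.848      3.592
  solve Keq expr → x = -8.8560e-05; check Q = 6.2090e-04
Then add 1.827 M of X.
Step 3:
                   D          E          X          J
  init        0.6205 4.4910e-04      5.675      3.592
  Δ       2.9718e-04 -1.9812e-04 -2.9718e-04 -1.9812e-04
  eq          0.6208 2.5098e-04      5.675      3.592
  solve Keq expr → x = -9.9061e-05; check Q = 6.2090e-04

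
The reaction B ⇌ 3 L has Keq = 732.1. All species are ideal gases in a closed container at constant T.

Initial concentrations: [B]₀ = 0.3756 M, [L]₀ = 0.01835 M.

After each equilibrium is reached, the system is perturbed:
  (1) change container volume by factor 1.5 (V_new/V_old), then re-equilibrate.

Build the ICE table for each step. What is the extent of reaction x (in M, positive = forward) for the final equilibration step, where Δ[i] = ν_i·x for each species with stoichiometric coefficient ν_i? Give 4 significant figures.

x = 7.4245e-04 M

Q₀ = 1.6451e-05 vs Keq = 732.1 ⇒ Q<K, forward
Step 1:
                   B          L
  Initial     0.3756    0.01835
  Change     -0.3736      1.121
  Equil     0.002019      1.139
  solve Keq expr → x = 0.3736; check Q = 732.1
Then change container volume by factor 1.5 (V_new/V_old).
Step 2:
                   B          L
  Initial   0.001346     0.7594
  Change  -7.4245e-04   0.002227
  Equil   6.0346e-04     0.7616
  solve Keq expr → x = 7.4245e-04; check Q = 732.1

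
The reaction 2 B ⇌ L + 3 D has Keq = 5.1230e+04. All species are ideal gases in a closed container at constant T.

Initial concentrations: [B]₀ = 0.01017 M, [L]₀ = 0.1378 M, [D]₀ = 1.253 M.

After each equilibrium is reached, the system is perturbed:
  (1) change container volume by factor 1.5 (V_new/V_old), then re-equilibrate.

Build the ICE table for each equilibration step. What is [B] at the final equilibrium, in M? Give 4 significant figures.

[B]_eq = 0.001054 M

Q₀ = 2621 vs Keq = 5.1230e+04 ⇒ Q<K, forward
Step 1:
                    B           L           D
  I           0.01017      0.1378       1.253
  C         -0.007805    0.003902     0.01171
  E          0.002365      0.1417       1.265
  solve Keq expr → x = 0.003902; check Q = 5.1230e+04
Then change container volume by factor 1.5 (V_new/V_old).
Step 2:
                    B           L           D
  I          0.001577     0.09447      0.8431
  C       -5.2273e-04  2.6137e-04  7.8410e-04
  E          0.001054     0.09473      0.8439
  solve Keq expr → x = 2.6137e-04; check Q = 5.1230e+04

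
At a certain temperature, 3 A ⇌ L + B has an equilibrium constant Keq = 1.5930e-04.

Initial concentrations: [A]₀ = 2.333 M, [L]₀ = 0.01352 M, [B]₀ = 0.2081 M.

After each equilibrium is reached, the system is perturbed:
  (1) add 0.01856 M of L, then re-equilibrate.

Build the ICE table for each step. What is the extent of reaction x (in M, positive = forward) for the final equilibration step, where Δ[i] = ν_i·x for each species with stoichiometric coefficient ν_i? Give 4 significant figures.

Q₀ = 2.2157e-04 vs Keq = 1.5930e-04 ⇒ Q>K, reverse
Step 1:
                  A         L         B
  Initial     2.333   0.01352    0.2081
  Change     0.0105 -0.003499 -0.003499
  Equil       2.343   0.01002    0.2046
  solve Keq expr → x = -0.003499; check Q = 1.5930e-04
Then add 0.01856 M of L.
Step 2:
                  A         L         B
  Initial     2.343   0.02858    0.2046
  Change    0.05079  -0.01693  -0.01693
  Equil       2.394   0.01165    0.1877
  solve Keq expr → x = -0.01693; check Q = 1.5930e-04

x = -0.01693 M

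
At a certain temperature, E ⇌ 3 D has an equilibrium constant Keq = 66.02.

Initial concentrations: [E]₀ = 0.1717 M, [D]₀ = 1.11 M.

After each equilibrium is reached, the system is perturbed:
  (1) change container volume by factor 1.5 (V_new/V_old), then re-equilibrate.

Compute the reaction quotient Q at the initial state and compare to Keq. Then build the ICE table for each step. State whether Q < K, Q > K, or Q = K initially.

Q₀ = 7.965; Q < K (proceeds forward)

Q₀ = 7.965 vs Keq = 66.02 ⇒ Q<K, forward
Step 1:
                   E          D
  init        0.1717       1.11
  Δ          -0.1228     0.3683
  eq         0.04893      1.478
  solve Keq expr → x = 0.1228; check Q = 66.02
Then change container volume by factor 1.5 (V_new/V_old).
Step 2:
                   E          D
  init       0.03262     0.9855
  Δ         -0.01591    0.04774
  eq         0.01671      1.033
  solve Keq expr → x = 0.01591; check Q = 66.02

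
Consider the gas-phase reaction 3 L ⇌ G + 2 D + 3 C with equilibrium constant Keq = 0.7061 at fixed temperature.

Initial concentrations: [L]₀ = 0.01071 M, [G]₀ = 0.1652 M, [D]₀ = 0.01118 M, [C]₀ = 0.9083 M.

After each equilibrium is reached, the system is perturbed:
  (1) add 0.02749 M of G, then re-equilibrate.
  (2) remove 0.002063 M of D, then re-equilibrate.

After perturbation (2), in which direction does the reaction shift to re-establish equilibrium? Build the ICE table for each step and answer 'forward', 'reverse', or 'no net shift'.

Q₀ = 12.6 vs Keq = 0.7061 ⇒ Q>K, reverse
Step 1:
                  L         G         D         C
  Initial   0.01071    0.1652   0.01118    0.9083
  Change   0.007663 -0.002554 -0.005109 -0.007663
  Equil     0.01837    0.1626  0.006071    0.9006
  solve Keq expr → x = -0.002554; check Q = 0.7061
Then add 0.02749 M of G.
Step 2:
                  L         G         D         C
  Initial   0.01837    0.1901  0.006071    0.9006
  Change  3.9920e-04 -1.3307e-04 -2.6613e-04 -3.9920e-04
  Equil     0.01877      0.19  0.005805    0.9002
  solve Keq expr → x = -1.3307e-04; check Q = 0.7061
Then remove 0.002063 M of D.
Step 3:
                  L         G         D         C
  Initial   0.01877      0.19  0.003742    0.9002
  Change  -0.001823 6.0765e-04  0.001215  0.001823
  Equil     0.01695    0.1906  0.004957    0.9021
  solve Keq expr → x = 6.0765e-04; check Q = 0.7061

Direction: forward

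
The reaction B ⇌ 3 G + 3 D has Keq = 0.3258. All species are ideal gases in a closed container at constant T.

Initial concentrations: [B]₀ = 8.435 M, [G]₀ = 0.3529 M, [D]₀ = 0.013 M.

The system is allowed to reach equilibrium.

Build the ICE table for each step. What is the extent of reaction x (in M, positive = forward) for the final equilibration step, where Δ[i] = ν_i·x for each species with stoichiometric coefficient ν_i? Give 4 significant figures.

x = 0.3349 M

Q₀ = 1.1447e-08 vs Keq = 0.3258 ⇒ Q<K, forward
Step 1:
                   B          G          D
  init         8.435     0.3529      0.013
  Δ          -0.3349      1.005      1.005
  eq             8.1      1.358      1.018
  solve Keq expr → x = 0.3349; check Q = 0.3258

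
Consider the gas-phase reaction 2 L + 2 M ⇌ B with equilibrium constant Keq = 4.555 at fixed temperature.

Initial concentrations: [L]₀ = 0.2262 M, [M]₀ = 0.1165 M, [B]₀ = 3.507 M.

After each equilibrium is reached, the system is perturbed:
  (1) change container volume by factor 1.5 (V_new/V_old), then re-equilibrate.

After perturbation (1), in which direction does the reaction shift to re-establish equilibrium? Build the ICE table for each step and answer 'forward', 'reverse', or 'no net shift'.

Q₀ = 5050 vs Keq = 4.555 ⇒ Q>K, reverse
Step 1:
                    L           M           B
  Initial      0.2262      0.1165       3.507
  Change       0.7412      0.7412     -0.3706
  Equil        0.9674      0.8577       3.136
  solve Keq expr → x = -0.3706; check Q = 4.555
Then change container volume by factor 1.5 (V_new/V_old).
Step 2:
                    L           M           B
  Initial       0.645      0.5718       2.091
  Change       0.2053      0.2053     -0.1026
  Equil        0.8502      0.7771       1.988
  solve Keq expr → x = -0.1026; check Q = 4.555

Direction: reverse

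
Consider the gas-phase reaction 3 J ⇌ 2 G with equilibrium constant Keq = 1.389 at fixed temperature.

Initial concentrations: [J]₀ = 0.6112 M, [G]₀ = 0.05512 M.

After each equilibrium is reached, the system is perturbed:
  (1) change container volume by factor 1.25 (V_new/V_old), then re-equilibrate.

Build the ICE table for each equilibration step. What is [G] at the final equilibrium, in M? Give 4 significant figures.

Q₀ = 0.01331 vs Keq = 1.389 ⇒ Q<K, forward
Step 1:
                   J          G
  init        0.6112    0.05512
  Δ          -0.2699     0.1799
  eq          0.3413      0.235
  solve Keq expr → x = 0.08995; check Q = 1.389
Then change container volume by factor 1.25 (V_new/V_old).
Step 2:
                   J          G
  init        0.2731      0.188
  Δ           0.0124  -0.008266
  eq          0.2855     0.1798
  solve Keq expr → x = -0.004133; check Q = 1.389

[G]_eq = 0.1798 M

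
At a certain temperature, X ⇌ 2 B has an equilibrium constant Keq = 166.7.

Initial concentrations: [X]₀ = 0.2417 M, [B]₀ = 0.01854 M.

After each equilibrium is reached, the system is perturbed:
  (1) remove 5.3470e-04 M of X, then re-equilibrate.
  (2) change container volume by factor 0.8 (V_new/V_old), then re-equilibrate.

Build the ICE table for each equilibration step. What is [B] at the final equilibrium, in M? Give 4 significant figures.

[B]_eq = 0.6215 M

Q₀ = 0.001422 vs Keq = 166.7 ⇒ Q<K, forward
Step 1:
                  X         B
  init       0.2417   0.01854
  Δ         -0.2402    0.4804
  eq       0.001493     0.499
  solve Keq expr → x = 0.2402; check Q = 166.7
Then remove 5.3470e-04 M of X.
Step 2:
                  X         B
  init    9.5873e-04     0.499
  Δ       5.2838e-04 -0.001057
  eq       0.001487    0.4979
  solve Keq expr → x = -5.2838e-04; check Q = 166.7
Then change container volume by factor 0.8 (V_new/V_old).
Step 3:
                  X         B
  init     0.001859    0.6224
  Δ       4.5789e-04 -9.1578e-04
  eq       0.002317    0.6215
  solve Keq expr → x = -4.5789e-04; check Q = 166.7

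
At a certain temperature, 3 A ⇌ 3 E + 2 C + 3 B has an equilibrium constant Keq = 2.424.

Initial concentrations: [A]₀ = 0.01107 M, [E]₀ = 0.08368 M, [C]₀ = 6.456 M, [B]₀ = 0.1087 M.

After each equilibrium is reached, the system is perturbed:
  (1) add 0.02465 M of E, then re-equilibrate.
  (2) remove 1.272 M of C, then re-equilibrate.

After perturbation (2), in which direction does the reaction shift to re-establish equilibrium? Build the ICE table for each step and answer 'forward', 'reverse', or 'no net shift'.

Q₀ = 23.12 vs Keq = 2.424 ⇒ Q>K, reverse
Step 1:
                    A           E           C           B
  Initial     0.01107     0.08368       6.456      0.1087
  Change     0.008405   -0.008405   -0.005603   -0.008405
  Equil       0.01947     0.07528        6.45      0.1003
  solve Keq expr → x = -0.002802; check Q = 2.424
Then add 0.02465 M of E.
Step 2:
                    A           E           C           B
  Initial     0.01947     0.09993        6.45      0.1003
  Change     0.004231   -0.004231   -0.002821   -0.004231
  Equil       0.02371     0.09569       6.448     0.09606
  solve Keq expr → x = -0.00141; check Q = 2.424
Then remove 1.272 M of C.
Step 3:
                    A           E           C           B
  Initial     0.02371     0.09569       5.176     0.09606
  Change    -0.002253    0.002253    0.001502    0.002253
  Equil       0.02145     0.09795       5.177     0.09832
  solve Keq expr → x = 7.5097e-04; check Q = 2.424

Direction: forward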